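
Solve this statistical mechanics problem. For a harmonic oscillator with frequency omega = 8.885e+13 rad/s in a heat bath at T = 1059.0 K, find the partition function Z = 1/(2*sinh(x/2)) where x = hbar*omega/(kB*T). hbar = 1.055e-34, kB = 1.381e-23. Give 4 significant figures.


Step 1: Compute x = hbar*omega/(kB*T) = 1.055e-34*8.885e+13/(1.381e-23*1059.0) = 0.6409
Step 2: x/2 = 0.3205
Step 3: sinh(x/2) = 0.326
Step 4: Z = 1/(2*0.326) = 1.534

1.534


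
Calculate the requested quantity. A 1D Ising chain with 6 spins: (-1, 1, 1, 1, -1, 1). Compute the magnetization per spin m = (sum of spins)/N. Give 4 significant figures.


Step 1: Count up spins (+1): 4, down spins (-1): 2
Step 2: Total magnetization M = 4 - 2 = 2
Step 3: m = M/N = 2/6 = 0.3333

0.3333


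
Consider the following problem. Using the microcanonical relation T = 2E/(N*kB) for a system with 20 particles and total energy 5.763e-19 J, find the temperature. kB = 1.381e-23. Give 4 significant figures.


Step 1: Numerator = 2*E = 2*5.763e-19 = 1.153e-18 J
Step 2: Denominator = N*kB = 20*1.381e-23 = 2.762e-22
Step 3: T = 1.153e-18 / 2.762e-22 = 4173 K

4173


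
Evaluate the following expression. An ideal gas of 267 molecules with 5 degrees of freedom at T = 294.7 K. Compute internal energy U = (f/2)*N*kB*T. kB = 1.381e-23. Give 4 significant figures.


Step 1: f/2 = 5/2 = 2.5
Step 2: N*kB*T = 267*1.381e-23*294.7 = 1.087e-18
Step 3: U = 2.5 * 1.087e-18 = 2.717e-18 J

2.717e-18


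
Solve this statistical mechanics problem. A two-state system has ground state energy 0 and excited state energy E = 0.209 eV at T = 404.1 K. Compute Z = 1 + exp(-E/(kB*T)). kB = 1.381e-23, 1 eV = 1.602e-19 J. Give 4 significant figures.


Step 1: Compute beta*E = E*eV/(kB*T) = 0.209*1.602e-19/(1.381e-23*404.1) = 6
Step 2: exp(-beta*E) = exp(-6) = 0.00248
Step 3: Z = 1 + 0.00248 = 1.002

1.002


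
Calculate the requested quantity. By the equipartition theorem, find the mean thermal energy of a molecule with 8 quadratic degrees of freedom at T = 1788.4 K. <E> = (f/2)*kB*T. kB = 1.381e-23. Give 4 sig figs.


Step 1: f/2 = 8/2 = 4
Step 2: kB*T = 1.381e-23 * 1788.4 = 2.47e-20
Step 3: <E> = 4 * 2.47e-20 = 9.879e-20 J

9.879e-20


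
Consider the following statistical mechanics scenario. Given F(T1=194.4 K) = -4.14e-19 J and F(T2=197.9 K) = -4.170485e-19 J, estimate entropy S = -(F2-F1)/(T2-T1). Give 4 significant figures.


Step 1: dF = F2 - F1 = -4.170485e-19 - (-4.14e-19) = -3.0485e-21 J
Step 2: dT = T2 - T1 = 197.9 - 194.4 = 3.5 K
Step 3: S = -dF/dT = -(-3.0485e-21)/3.5 = 8.71e-22 J/K

8.71e-22


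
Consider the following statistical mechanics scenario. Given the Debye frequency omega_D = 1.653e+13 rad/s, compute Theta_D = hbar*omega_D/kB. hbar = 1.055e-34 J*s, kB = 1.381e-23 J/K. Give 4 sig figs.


Step 1: hbar*omega_D = 1.055e-34 * 1.653e+13 = 1.744e-21 J
Step 2: Theta_D = 1.744e-21 / 1.381e-23
Step 3: Theta_D = 126.3 K

126.3


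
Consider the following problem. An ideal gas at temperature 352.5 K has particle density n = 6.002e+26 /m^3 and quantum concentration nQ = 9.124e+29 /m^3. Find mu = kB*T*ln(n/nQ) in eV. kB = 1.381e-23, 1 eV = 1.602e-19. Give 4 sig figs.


Step 1: n/nQ = 6.002e+26/9.124e+29 = 0.0006578
Step 2: ln(n/nQ) = -7.327
Step 3: mu = kB*T*ln(n/nQ) = 4.868e-21*-7.327 = -3.567e-20 J
Step 4: Convert to eV: -3.567e-20/1.602e-19 = -0.2226 eV

-0.2226


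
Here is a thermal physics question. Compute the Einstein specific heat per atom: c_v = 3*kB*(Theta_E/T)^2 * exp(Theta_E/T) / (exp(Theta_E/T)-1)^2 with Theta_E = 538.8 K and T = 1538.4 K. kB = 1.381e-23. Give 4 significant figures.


Step 1: x = Theta_E/T = 538.8/1538.4 = 0.3502
Step 2: x^2 = 0.1227
Step 3: exp(x) = 1.419
Step 4: c_v = 3*1.381e-23*0.1227*1.419/(1.419-1)^2 = 4.101e-23

4.101e-23


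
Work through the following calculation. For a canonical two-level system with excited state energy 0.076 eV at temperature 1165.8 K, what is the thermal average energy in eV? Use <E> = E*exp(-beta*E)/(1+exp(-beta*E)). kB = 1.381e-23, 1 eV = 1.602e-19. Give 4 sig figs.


Step 1: beta*E = 0.076*1.602e-19/(1.381e-23*1165.8) = 0.7562
Step 2: exp(-beta*E) = 0.4694
Step 3: <E> = 0.076*0.4694/(1+0.4694) = 0.02428 eV

0.02428


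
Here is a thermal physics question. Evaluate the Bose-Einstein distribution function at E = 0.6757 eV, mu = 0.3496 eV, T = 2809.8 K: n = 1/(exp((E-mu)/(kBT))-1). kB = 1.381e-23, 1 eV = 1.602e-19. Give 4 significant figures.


Step 1: (E - mu) = 0.3261 eV
Step 2: x = (E-mu)*eV/(kB*T) = 0.3261*1.602e-19/(1.381e-23*2809.8) = 1.346
Step 3: exp(x) = 3.843
Step 4: n = 1/(exp(x)-1) = 0.3517

0.3517


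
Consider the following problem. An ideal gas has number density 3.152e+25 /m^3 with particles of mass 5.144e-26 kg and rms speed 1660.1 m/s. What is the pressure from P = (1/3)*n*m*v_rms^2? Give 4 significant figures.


Step 1: v_rms^2 = 1660.1^2 = 2.756e+06
Step 2: n*m = 3.152e+25*5.144e-26 = 1.621
Step 3: P = (1/3)*1.621*2.756e+06 = 1.489e+06 Pa

1.489e+06


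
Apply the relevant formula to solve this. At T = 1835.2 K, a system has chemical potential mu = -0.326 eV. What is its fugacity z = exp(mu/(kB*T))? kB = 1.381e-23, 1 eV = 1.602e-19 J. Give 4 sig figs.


Step 1: Convert mu to Joules: -0.326*1.602e-19 = -5.223e-20 J
Step 2: kB*T = 1.381e-23*1835.2 = 2.534e-20 J
Step 3: mu/(kB*T) = -2.061
Step 4: z = exp(-2.061) = 0.1274

0.1274


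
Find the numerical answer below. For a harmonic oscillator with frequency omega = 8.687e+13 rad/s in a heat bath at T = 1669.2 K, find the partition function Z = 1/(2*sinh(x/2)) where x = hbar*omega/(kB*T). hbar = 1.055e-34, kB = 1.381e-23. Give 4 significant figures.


Step 1: Compute x = hbar*omega/(kB*T) = 1.055e-34*8.687e+13/(1.381e-23*1669.2) = 0.3976
Step 2: x/2 = 0.1988
Step 3: sinh(x/2) = 0.2001
Step 4: Z = 1/(2*0.2001) = 2.499

2.499


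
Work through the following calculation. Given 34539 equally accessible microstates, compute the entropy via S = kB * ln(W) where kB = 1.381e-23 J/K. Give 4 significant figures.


Step 1: ln(W) = ln(34539) = 10.45
Step 2: S = kB * ln(W) = 1.381e-23 * 10.45
Step 3: S = 1.443e-22 J/K

1.443e-22


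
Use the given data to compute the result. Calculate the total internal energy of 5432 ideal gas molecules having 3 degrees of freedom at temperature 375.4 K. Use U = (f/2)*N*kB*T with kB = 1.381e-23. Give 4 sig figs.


Step 1: f/2 = 3/2 = 1.5
Step 2: N*kB*T = 5432*1.381e-23*375.4 = 2.816e-17
Step 3: U = 1.5 * 2.816e-17 = 4.224e-17 J

4.224e-17


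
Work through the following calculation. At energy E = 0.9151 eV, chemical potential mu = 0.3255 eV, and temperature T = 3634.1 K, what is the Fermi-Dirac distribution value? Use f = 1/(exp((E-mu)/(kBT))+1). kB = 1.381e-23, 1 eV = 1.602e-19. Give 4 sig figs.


Step 1: (E - mu) = 0.9151 - 0.3255 = 0.5896 eV
Step 2: Convert: (E-mu)*eV = 9.445e-20 J
Step 3: x = (E-mu)*eV/(kB*T) = 1.882
Step 4: f = 1/(exp(1.882)+1) = 0.1322

0.1322


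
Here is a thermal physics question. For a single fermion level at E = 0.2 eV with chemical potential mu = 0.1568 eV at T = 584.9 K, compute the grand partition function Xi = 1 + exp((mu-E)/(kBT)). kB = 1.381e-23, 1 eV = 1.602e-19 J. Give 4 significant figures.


Step 1: (mu - E) = 0.1568 - 0.2 = -0.0432 eV
Step 2: x = (mu-E)*eV/(kB*T) = -0.0432*1.602e-19/(1.381e-23*584.9) = -0.8568
Step 3: exp(x) = 0.4245
Step 4: Xi = 1 + 0.4245 = 1.425

1.425


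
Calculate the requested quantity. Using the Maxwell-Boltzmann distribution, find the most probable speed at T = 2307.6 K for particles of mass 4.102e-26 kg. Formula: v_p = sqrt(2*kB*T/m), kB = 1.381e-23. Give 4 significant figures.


Step 1: Numerator = 2*kB*T = 2*1.381e-23*2307.6 = 6.374e-20
Step 2: Ratio = 6.374e-20 / 4.102e-26 = 1.554e+06
Step 3: v_p = sqrt(1.554e+06) = 1247 m/s

1247


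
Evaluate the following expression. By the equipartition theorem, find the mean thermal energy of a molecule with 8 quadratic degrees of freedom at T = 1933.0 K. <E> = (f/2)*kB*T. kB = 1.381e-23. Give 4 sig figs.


Step 1: f/2 = 8/2 = 4
Step 2: kB*T = 1.381e-23 * 1933.0 = 2.669e-20
Step 3: <E> = 4 * 2.669e-20 = 1.068e-19 J

1.068e-19


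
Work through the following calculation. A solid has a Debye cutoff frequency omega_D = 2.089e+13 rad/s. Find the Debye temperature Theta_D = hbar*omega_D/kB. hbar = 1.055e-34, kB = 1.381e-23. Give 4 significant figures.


Step 1: hbar*omega_D = 1.055e-34 * 2.089e+13 = 2.204e-21 J
Step 2: Theta_D = 2.204e-21 / 1.381e-23
Step 3: Theta_D = 159.6 K

159.6


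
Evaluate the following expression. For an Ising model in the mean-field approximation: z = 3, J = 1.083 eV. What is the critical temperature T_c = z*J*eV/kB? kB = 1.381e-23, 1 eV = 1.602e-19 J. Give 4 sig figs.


Step 1: z*J = 3*1.083 = 3.249 eV
Step 2: Convert to Joules: 3.249*1.602e-19 = 5.205e-19 J
Step 3: T_c = 5.205e-19 / 1.381e-23 = 3.769e+04 K

3.769e+04


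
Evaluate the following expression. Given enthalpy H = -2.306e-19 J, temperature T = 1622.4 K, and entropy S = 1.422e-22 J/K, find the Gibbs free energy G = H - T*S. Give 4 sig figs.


Step 1: T*S = 1622.4 * 1.422e-22 = 2.307e-19 J
Step 2: G = H - T*S = -2.306e-19 - 2.307e-19
Step 3: G = -4.613e-19 J

-4.613e-19


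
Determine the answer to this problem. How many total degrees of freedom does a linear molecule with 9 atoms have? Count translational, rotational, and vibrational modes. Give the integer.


Step 1: Translational DOF = 3
Step 2: Rotational DOF (linear) = 2
Step 3: Vibrational DOF = 3*9 - 5 = 22
Step 4: Total = 3 + 2 + 22 = 27

27


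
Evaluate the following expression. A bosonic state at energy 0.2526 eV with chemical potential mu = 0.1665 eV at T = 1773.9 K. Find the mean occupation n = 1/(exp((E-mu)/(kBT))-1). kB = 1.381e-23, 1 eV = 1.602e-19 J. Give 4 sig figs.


Step 1: (E - mu) = 0.0861 eV
Step 2: x = (E-mu)*eV/(kB*T) = 0.0861*1.602e-19/(1.381e-23*1773.9) = 0.563
Step 3: exp(x) = 1.756
Step 4: n = 1/(exp(x)-1) = 1.323

1.323


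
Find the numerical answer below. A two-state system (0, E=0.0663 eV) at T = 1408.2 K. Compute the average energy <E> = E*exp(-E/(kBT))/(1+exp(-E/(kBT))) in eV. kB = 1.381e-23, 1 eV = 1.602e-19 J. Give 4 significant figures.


Step 1: beta*E = 0.0663*1.602e-19/(1.381e-23*1408.2) = 0.5462
Step 2: exp(-beta*E) = 0.5792
Step 3: <E> = 0.0663*0.5792/(1+0.5792) = 0.02432 eV

0.02432


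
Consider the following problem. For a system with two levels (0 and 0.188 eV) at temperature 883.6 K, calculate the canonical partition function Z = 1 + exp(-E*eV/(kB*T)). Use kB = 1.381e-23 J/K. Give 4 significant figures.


Step 1: Compute beta*E = E*eV/(kB*T) = 0.188*1.602e-19/(1.381e-23*883.6) = 2.468
Step 2: exp(-beta*E) = exp(-2.468) = 0.08474
Step 3: Z = 1 + 0.08474 = 1.085

1.085


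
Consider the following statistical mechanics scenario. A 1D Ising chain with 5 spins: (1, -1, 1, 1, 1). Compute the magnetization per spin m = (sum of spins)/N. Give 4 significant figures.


Step 1: Count up spins (+1): 4, down spins (-1): 1
Step 2: Total magnetization M = 4 - 1 = 3
Step 3: m = M/N = 3/5 = 0.6

0.6


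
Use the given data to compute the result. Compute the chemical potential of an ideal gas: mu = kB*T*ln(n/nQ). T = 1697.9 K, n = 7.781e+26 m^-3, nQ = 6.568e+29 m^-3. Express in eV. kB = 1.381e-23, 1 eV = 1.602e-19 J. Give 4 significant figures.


Step 1: n/nQ = 7.781e+26/6.568e+29 = 0.001185
Step 2: ln(n/nQ) = -6.738
Step 3: mu = kB*T*ln(n/nQ) = 2.345e-20*-6.738 = -1.58e-19 J
Step 4: Convert to eV: -1.58e-19/1.602e-19 = -0.9863 eV

-0.9863


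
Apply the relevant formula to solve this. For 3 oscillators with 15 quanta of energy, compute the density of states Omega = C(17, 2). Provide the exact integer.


Step 1: Use binomial coefficient C(17, 2)
Step 2: Numerator = 17! / 15!
Step 3: Denominator = 2!
Step 4: Omega = 136

136


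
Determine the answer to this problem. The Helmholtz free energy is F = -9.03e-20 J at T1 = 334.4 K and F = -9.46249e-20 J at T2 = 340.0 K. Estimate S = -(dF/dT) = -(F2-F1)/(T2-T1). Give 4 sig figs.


Step 1: dF = F2 - F1 = -9.46249e-20 - (-9.03e-20) = -4.3249e-21 J
Step 2: dT = T2 - T1 = 340.0 - 334.4 = 5.6 K
Step 3: S = -dF/dT = -(-4.3249e-21)/5.6 = 7.723e-22 J/K

7.723e-22


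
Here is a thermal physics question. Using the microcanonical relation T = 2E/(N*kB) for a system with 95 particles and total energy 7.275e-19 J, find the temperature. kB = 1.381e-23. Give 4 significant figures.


Step 1: Numerator = 2*E = 2*7.275e-19 = 1.455e-18 J
Step 2: Denominator = N*kB = 95*1.381e-23 = 1.312e-21
Step 3: T = 1.455e-18 / 1.312e-21 = 1109 K

1109


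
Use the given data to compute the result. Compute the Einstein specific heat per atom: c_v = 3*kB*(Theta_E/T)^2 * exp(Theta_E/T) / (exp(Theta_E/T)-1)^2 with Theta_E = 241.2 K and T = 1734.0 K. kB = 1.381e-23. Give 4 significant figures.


Step 1: x = Theta_E/T = 241.2/1734.0 = 0.1391
Step 2: x^2 = 0.01935
Step 3: exp(x) = 1.149
Step 4: c_v = 3*1.381e-23*0.01935*1.149/(1.149-1)^2 = 4.136e-23

4.136e-23


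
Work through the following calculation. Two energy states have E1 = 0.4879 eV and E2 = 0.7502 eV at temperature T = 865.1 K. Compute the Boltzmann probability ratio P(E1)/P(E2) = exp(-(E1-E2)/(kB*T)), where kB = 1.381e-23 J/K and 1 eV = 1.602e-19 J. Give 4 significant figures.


Step 1: Compute energy difference dE = E1 - E2 = 0.4879 - 0.7502 = -0.2623 eV
Step 2: Convert to Joules: dE_J = -0.2623 * 1.602e-19 = -4.202e-20 J
Step 3: Compute exponent = -dE_J / (kB * T) = -(-4.202e-20) / (1.381e-23 * 865.1) = 3.517
Step 4: P(E1)/P(E2) = exp(3.517) = 33.69

33.69


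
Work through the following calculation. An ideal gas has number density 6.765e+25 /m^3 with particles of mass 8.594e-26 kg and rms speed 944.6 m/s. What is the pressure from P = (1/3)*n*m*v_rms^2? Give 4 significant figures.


Step 1: v_rms^2 = 944.6^2 = 8.923e+05
Step 2: n*m = 6.765e+25*8.594e-26 = 5.814
Step 3: P = (1/3)*5.814*8.923e+05 = 1.729e+06 Pa

1.729e+06


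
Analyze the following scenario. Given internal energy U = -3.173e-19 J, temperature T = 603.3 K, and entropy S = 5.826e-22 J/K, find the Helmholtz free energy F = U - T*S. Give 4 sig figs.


Step 1: T*S = 603.3 * 5.826e-22 = 3.515e-19 J
Step 2: F = U - T*S = -3.173e-19 - 3.515e-19
Step 3: F = -6.688e-19 J

-6.688e-19


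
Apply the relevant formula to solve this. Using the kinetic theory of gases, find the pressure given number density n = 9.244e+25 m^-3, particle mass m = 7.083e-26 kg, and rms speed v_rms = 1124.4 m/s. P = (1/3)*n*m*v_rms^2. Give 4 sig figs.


Step 1: v_rms^2 = 1124.4^2 = 1.264e+06
Step 2: n*m = 9.244e+25*7.083e-26 = 6.548
Step 3: P = (1/3)*6.548*1.264e+06 = 2.759e+06 Pa

2.759e+06


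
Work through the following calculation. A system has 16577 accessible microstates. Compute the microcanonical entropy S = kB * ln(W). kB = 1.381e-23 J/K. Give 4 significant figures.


Step 1: ln(W) = ln(16577) = 9.716
Step 2: S = kB * ln(W) = 1.381e-23 * 9.716
Step 3: S = 1.342e-22 J/K

1.342e-22


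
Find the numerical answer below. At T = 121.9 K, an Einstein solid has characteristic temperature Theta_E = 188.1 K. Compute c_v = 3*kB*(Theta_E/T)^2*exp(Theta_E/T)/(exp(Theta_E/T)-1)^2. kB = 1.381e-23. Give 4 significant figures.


Step 1: x = Theta_E/T = 188.1/121.9 = 1.543
Step 2: x^2 = 2.381
Step 3: exp(x) = 4.679
Step 4: c_v = 3*1.381e-23*2.381*4.679/(4.679-1)^2 = 3.41e-23

3.41e-23


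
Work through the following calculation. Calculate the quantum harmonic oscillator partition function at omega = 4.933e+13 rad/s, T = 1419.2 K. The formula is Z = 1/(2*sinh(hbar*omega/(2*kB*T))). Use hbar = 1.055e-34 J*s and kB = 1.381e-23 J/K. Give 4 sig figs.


Step 1: Compute x = hbar*omega/(kB*T) = 1.055e-34*4.933e+13/(1.381e-23*1419.2) = 0.2655
Step 2: x/2 = 0.1328
Step 3: sinh(x/2) = 0.1332
Step 4: Z = 1/(2*0.1332) = 3.755

3.755


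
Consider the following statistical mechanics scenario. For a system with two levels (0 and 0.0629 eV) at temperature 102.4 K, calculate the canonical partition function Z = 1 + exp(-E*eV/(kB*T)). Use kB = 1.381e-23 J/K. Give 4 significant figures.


Step 1: Compute beta*E = E*eV/(kB*T) = 0.0629*1.602e-19/(1.381e-23*102.4) = 7.126
Step 2: exp(-beta*E) = exp(-7.126) = 0.0008043
Step 3: Z = 1 + 0.0008043 = 1.001

1.001


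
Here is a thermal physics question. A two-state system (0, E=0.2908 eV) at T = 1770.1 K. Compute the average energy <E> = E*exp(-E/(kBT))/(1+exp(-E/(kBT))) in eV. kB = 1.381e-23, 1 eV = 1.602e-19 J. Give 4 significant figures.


Step 1: beta*E = 0.2908*1.602e-19/(1.381e-23*1770.1) = 1.906
Step 2: exp(-beta*E) = 0.1487
Step 3: <E> = 0.2908*0.1487/(1+0.1487) = 0.03765 eV

0.03765


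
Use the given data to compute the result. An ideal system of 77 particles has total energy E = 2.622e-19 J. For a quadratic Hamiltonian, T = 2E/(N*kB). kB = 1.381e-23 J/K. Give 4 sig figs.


Step 1: Numerator = 2*E = 2*2.622e-19 = 5.244e-19 J
Step 2: Denominator = N*kB = 77*1.381e-23 = 1.063e-21
Step 3: T = 5.244e-19 / 1.063e-21 = 493.1 K

493.1


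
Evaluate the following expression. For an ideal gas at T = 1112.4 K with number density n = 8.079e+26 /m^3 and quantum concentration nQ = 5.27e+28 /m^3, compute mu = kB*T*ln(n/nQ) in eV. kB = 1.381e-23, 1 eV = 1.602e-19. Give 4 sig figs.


Step 1: n/nQ = 8.079e+26/5.27e+28 = 0.01533
Step 2: ln(n/nQ) = -4.178
Step 3: mu = kB*T*ln(n/nQ) = 1.536e-20*-4.178 = -6.418e-20 J
Step 4: Convert to eV: -6.418e-20/1.602e-19 = -0.4006 eV

-0.4006


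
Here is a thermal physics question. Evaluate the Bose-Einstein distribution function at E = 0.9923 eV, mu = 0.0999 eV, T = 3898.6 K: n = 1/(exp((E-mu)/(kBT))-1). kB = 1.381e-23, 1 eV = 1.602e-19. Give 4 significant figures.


Step 1: (E - mu) = 0.8924 eV
Step 2: x = (E-mu)*eV/(kB*T) = 0.8924*1.602e-19/(1.381e-23*3898.6) = 2.655
Step 3: exp(x) = 14.23
Step 4: n = 1/(exp(x)-1) = 0.07559

0.07559


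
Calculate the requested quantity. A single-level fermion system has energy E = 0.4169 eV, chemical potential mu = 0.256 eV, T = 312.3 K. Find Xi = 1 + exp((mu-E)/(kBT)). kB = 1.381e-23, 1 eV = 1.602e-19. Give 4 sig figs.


Step 1: (mu - E) = 0.256 - 0.4169 = -0.1609 eV
Step 2: x = (mu-E)*eV/(kB*T) = -0.1609*1.602e-19/(1.381e-23*312.3) = -5.977
Step 3: exp(x) = 0.002537
Step 4: Xi = 1 + 0.002537 = 1.003

1.003


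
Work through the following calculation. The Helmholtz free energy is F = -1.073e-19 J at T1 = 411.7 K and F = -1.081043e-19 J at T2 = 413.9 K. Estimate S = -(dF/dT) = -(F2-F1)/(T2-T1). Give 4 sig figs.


Step 1: dF = F2 - F1 = -1.081043e-19 - (-1.073e-19) = -8.043e-22 J
Step 2: dT = T2 - T1 = 413.9 - 411.7 = 2.2 K
Step 3: S = -dF/dT = -(-8.043e-22)/2.2 = 3.656e-22 J/K

3.656e-22


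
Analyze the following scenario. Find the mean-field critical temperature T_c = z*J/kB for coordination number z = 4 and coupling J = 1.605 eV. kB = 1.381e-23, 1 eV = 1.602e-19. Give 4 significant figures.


Step 1: z*J = 4*1.605 = 6.42 eV
Step 2: Convert to Joules: 6.42*1.602e-19 = 1.028e-18 J
Step 3: T_c = 1.028e-18 / 1.381e-23 = 7.447e+04 K

7.447e+04


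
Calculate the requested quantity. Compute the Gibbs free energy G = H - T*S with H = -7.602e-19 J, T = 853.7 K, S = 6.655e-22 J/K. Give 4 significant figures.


Step 1: T*S = 853.7 * 6.655e-22 = 5.681e-19 J
Step 2: G = H - T*S = -7.602e-19 - 5.681e-19
Step 3: G = -1.328e-18 J

-1.328e-18


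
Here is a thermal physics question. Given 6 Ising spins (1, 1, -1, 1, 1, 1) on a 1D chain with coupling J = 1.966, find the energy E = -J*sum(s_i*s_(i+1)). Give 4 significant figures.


Step 1: Nearest-neighbor products: 1, -1, -1, 1, 1
Step 2: Sum of products = 1
Step 3: E = -1.966 * 1 = -1.966

-1.966


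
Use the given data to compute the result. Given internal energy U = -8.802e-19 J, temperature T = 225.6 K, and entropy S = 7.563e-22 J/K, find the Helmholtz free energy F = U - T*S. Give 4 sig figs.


Step 1: T*S = 225.6 * 7.563e-22 = 1.706e-19 J
Step 2: F = U - T*S = -8.802e-19 - 1.706e-19
Step 3: F = -1.051e-18 J

-1.051e-18


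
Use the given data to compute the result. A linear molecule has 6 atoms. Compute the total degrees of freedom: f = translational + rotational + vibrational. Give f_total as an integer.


Step 1: Translational DOF = 3
Step 2: Rotational DOF (linear) = 2
Step 3: Vibrational DOF = 3*6 - 5 = 13
Step 4: Total = 3 + 2 + 13 = 18

18


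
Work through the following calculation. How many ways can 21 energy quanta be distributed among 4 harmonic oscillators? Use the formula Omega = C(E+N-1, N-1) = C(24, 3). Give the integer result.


Step 1: Use binomial coefficient C(24, 3)
Step 2: Numerator = 24! / 21!
Step 3: Denominator = 3!
Step 4: Omega = 2024

2024


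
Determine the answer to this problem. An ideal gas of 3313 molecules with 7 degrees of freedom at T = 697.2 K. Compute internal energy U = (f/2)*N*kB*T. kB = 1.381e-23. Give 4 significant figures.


Step 1: f/2 = 7/2 = 3.5
Step 2: N*kB*T = 3313*1.381e-23*697.2 = 3.19e-17
Step 3: U = 3.5 * 3.19e-17 = 1.116e-16 J

1.116e-16


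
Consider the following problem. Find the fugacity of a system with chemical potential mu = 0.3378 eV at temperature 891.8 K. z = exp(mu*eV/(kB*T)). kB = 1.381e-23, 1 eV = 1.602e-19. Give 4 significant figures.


Step 1: Convert mu to Joules: 0.3378*1.602e-19 = 5.412e-20 J
Step 2: kB*T = 1.381e-23*891.8 = 1.232e-20 J
Step 3: mu/(kB*T) = 4.394
Step 4: z = exp(4.394) = 80.96

80.96


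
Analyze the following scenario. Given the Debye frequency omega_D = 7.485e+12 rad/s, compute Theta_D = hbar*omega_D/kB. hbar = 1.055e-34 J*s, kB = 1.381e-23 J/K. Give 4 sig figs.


Step 1: hbar*omega_D = 1.055e-34 * 7.485e+12 = 7.897e-22 J
Step 2: Theta_D = 7.897e-22 / 1.381e-23
Step 3: Theta_D = 57.18 K

57.18


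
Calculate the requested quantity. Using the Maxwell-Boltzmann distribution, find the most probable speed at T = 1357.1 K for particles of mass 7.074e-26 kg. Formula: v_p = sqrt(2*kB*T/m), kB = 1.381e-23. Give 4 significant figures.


Step 1: Numerator = 2*kB*T = 2*1.381e-23*1357.1 = 3.748e-20
Step 2: Ratio = 3.748e-20 / 7.074e-26 = 5.299e+05
Step 3: v_p = sqrt(5.299e+05) = 727.9 m/s

727.9


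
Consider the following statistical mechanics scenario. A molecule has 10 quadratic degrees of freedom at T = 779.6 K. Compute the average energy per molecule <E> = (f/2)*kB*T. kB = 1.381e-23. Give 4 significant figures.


Step 1: f/2 = 10/2 = 5
Step 2: kB*T = 1.381e-23 * 779.6 = 1.077e-20
Step 3: <E> = 5 * 1.077e-20 = 5.383e-20 J

5.383e-20


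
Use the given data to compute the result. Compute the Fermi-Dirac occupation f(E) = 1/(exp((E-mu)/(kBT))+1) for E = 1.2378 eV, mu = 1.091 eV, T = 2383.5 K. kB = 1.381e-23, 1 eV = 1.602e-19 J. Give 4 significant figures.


Step 1: (E - mu) = 1.2378 - 1.091 = 0.1468 eV
Step 2: Convert: (E-mu)*eV = 2.352e-20 J
Step 3: x = (E-mu)*eV/(kB*T) = 0.7145
Step 4: f = 1/(exp(0.7145)+1) = 0.3286

0.3286


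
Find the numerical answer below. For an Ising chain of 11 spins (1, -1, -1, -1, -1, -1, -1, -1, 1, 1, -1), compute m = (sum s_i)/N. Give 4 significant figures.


Step 1: Count up spins (+1): 3, down spins (-1): 8
Step 2: Total magnetization M = 3 - 8 = -5
Step 3: m = M/N = -5/11 = -0.4545

-0.4545


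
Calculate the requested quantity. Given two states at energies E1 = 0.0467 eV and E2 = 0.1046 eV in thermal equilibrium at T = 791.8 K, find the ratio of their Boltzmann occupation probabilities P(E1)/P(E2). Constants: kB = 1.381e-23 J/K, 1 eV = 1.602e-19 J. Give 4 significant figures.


Step 1: Compute energy difference dE = E1 - E2 = 0.0467 - 0.1046 = -0.0579 eV
Step 2: Convert to Joules: dE_J = -0.0579 * 1.602e-19 = -9.276e-21 J
Step 3: Compute exponent = -dE_J / (kB * T) = -(-9.276e-21) / (1.381e-23 * 791.8) = 0.8483
Step 4: P(E1)/P(E2) = exp(0.8483) = 2.336

2.336


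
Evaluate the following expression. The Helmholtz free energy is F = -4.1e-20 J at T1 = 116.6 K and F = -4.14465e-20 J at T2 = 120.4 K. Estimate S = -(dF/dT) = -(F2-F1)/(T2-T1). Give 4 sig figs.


Step 1: dF = F2 - F1 = -4.14465e-20 - (-4.1e-20) = -4.465e-22 J
Step 2: dT = T2 - T1 = 120.4 - 116.6 = 3.8 K
Step 3: S = -dF/dT = -(-4.465e-22)/3.8 = 1.175e-22 J/K

1.175e-22


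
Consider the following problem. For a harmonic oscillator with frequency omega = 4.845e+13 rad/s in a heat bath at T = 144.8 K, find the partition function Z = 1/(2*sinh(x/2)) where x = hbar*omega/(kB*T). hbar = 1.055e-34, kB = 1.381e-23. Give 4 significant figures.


Step 1: Compute x = hbar*omega/(kB*T) = 1.055e-34*4.845e+13/(1.381e-23*144.8) = 2.556
Step 2: x/2 = 1.278
Step 3: sinh(x/2) = 1.656
Step 4: Z = 1/(2*1.656) = 0.302

0.302


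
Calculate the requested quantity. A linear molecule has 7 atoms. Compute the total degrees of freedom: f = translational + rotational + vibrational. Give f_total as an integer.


Step 1: Translational DOF = 3
Step 2: Rotational DOF (linear) = 2
Step 3: Vibrational DOF = 3*7 - 5 = 16
Step 4: Total = 3 + 2 + 16 = 21

21


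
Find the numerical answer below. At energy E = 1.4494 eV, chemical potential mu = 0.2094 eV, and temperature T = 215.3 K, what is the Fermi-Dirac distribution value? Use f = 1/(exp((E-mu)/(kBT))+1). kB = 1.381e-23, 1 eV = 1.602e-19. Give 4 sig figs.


Step 1: (E - mu) = 1.4494 - 0.2094 = 1.24 eV
Step 2: Convert: (E-mu)*eV = 1.986e-19 J
Step 3: x = (E-mu)*eV/(kB*T) = 66.81
Step 4: f = 1/(exp(66.81)+1) = 9.648e-30

9.648e-30


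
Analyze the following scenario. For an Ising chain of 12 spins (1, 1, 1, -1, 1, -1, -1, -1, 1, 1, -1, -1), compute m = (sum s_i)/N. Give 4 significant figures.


Step 1: Count up spins (+1): 6, down spins (-1): 6
Step 2: Total magnetization M = 6 - 6 = 0
Step 3: m = M/N = 0/12 = 0

0


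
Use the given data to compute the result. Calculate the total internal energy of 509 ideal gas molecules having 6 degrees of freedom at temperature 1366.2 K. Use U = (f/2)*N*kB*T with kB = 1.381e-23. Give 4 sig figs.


Step 1: f/2 = 6/2 = 3.0
Step 2: N*kB*T = 509*1.381e-23*1366.2 = 9.603e-18
Step 3: U = 3.0 * 9.603e-18 = 2.881e-17 J

2.881e-17


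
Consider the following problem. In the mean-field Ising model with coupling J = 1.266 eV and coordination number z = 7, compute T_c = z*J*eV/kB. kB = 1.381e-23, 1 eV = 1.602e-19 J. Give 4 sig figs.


Step 1: z*J = 7*1.266 = 8.862 eV
Step 2: Convert to Joules: 8.862*1.602e-19 = 1.42e-18 J
Step 3: T_c = 1.42e-18 / 1.381e-23 = 1.028e+05 K

1.028e+05


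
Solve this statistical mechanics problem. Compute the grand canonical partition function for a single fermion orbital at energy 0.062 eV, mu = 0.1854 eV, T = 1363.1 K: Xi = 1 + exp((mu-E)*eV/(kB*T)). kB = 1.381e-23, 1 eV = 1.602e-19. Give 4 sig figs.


Step 1: (mu - E) = 0.1854 - 0.062 = 0.1234 eV
Step 2: x = (mu-E)*eV/(kB*T) = 0.1234*1.602e-19/(1.381e-23*1363.1) = 1.05
Step 3: exp(x) = 2.858
Step 4: Xi = 1 + 2.858 = 3.858

3.858


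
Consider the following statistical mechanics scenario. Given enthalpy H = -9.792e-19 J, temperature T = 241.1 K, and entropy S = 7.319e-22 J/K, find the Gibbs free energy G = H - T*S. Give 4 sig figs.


Step 1: T*S = 241.1 * 7.319e-22 = 1.765e-19 J
Step 2: G = H - T*S = -9.792e-19 - 1.765e-19
Step 3: G = -1.156e-18 J

-1.156e-18


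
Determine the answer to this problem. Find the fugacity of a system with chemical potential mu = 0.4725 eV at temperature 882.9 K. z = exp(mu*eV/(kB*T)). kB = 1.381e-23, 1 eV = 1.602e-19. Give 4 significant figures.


Step 1: Convert mu to Joules: 0.4725*1.602e-19 = 7.569e-20 J
Step 2: kB*T = 1.381e-23*882.9 = 1.219e-20 J
Step 3: mu/(kB*T) = 6.208
Step 4: z = exp(6.208) = 496.8

496.8


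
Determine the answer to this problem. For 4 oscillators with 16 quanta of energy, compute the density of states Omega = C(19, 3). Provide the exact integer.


Step 1: Use binomial coefficient C(19, 3)
Step 2: Numerator = 19! / 16!
Step 3: Denominator = 3!
Step 4: Omega = 969

969


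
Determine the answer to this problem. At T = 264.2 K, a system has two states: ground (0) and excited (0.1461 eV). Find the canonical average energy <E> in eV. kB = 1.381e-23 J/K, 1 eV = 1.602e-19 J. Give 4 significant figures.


Step 1: beta*E = 0.1461*1.602e-19/(1.381e-23*264.2) = 6.415
Step 2: exp(-beta*E) = 0.001637
Step 3: <E> = 0.1461*0.001637/(1+0.001637) = 0.0002388 eV

0.0002388


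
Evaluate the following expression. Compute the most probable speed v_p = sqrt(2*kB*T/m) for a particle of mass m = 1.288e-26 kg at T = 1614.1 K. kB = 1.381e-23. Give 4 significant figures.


Step 1: Numerator = 2*kB*T = 2*1.381e-23*1614.1 = 4.458e-20
Step 2: Ratio = 4.458e-20 / 1.288e-26 = 3.461e+06
Step 3: v_p = sqrt(3.461e+06) = 1860 m/s

1860


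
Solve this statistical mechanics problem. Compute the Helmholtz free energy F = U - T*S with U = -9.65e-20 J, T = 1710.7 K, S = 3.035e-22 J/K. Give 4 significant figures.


Step 1: T*S = 1710.7 * 3.035e-22 = 5.192e-19 J
Step 2: F = U - T*S = -9.65e-20 - 5.192e-19
Step 3: F = -6.157e-19 J

-6.157e-19


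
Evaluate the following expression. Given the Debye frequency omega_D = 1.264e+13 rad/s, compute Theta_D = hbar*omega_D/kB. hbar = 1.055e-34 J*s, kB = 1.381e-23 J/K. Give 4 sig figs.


Step 1: hbar*omega_D = 1.055e-34 * 1.264e+13 = 1.334e-21 J
Step 2: Theta_D = 1.334e-21 / 1.381e-23
Step 3: Theta_D = 96.56 K

96.56


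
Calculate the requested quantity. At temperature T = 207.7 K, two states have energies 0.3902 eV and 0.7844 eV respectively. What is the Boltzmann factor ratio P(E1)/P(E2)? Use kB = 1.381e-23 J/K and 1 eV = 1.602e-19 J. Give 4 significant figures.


Step 1: Compute energy difference dE = E1 - E2 = 0.3902 - 0.7844 = -0.3942 eV
Step 2: Convert to Joules: dE_J = -0.3942 * 1.602e-19 = -6.315e-20 J
Step 3: Compute exponent = -dE_J / (kB * T) = -(-6.315e-20) / (1.381e-23 * 207.7) = 22.02
Step 4: P(E1)/P(E2) = exp(22.02) = 3.645e+09

3.645e+09


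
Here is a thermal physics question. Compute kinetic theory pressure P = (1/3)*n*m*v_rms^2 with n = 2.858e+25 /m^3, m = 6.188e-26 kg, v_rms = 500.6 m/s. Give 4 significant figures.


Step 1: v_rms^2 = 500.6^2 = 2.506e+05
Step 2: n*m = 2.858e+25*6.188e-26 = 1.769
Step 3: P = (1/3)*1.769*2.506e+05 = 1.477e+05 Pa

1.477e+05


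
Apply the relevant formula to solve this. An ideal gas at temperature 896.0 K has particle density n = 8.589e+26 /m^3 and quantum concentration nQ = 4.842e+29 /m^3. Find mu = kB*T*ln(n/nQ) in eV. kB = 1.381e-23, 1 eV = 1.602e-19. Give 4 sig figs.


Step 1: n/nQ = 8.589e+26/4.842e+29 = 0.001774
Step 2: ln(n/nQ) = -6.335
Step 3: mu = kB*T*ln(n/nQ) = 1.237e-20*-6.335 = -7.838e-20 J
Step 4: Convert to eV: -7.838e-20/1.602e-19 = -0.4893 eV

-0.4893


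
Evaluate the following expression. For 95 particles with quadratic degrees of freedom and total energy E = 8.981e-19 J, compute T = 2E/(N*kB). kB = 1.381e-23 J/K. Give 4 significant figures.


Step 1: Numerator = 2*E = 2*8.981e-19 = 1.796e-18 J
Step 2: Denominator = N*kB = 95*1.381e-23 = 1.312e-21
Step 3: T = 1.796e-18 / 1.312e-21 = 1369 K

1369


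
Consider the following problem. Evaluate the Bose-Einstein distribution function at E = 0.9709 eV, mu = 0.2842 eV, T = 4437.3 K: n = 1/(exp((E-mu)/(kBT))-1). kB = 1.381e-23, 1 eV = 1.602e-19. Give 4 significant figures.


Step 1: (E - mu) = 0.6867 eV
Step 2: x = (E-mu)*eV/(kB*T) = 0.6867*1.602e-19/(1.381e-23*4437.3) = 1.795
Step 3: exp(x) = 6.021
Step 4: n = 1/(exp(x)-1) = 0.1992

0.1992


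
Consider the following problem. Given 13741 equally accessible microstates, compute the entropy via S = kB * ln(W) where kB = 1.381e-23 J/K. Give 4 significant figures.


Step 1: ln(W) = ln(13741) = 9.528
Step 2: S = kB * ln(W) = 1.381e-23 * 9.528
Step 3: S = 1.316e-22 J/K

1.316e-22


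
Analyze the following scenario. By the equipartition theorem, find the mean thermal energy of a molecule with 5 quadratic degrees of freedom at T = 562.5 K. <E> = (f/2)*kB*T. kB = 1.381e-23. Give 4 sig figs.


Step 1: f/2 = 5/2 = 2.5
Step 2: kB*T = 1.381e-23 * 562.5 = 7.768e-21
Step 3: <E> = 2.5 * 7.768e-21 = 1.942e-20 J

1.942e-20


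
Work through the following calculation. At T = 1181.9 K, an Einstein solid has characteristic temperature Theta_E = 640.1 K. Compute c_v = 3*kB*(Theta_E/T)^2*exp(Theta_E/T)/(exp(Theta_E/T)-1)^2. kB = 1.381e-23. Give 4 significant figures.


Step 1: x = Theta_E/T = 640.1/1181.9 = 0.5416
Step 2: x^2 = 0.2933
Step 3: exp(x) = 1.719
Step 4: c_v = 3*1.381e-23*0.2933*1.719/(1.719-1)^2 = 4.043e-23

4.043e-23


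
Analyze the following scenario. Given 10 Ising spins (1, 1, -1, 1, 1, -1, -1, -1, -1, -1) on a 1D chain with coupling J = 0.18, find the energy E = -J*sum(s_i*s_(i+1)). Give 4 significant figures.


Step 1: Nearest-neighbor products: 1, -1, -1, 1, -1, 1, 1, 1, 1
Step 2: Sum of products = 3
Step 3: E = -0.18 * 3 = -0.54

-0.54


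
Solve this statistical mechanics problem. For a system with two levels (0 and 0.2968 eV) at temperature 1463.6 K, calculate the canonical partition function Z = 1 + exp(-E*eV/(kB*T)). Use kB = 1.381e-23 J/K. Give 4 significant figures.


Step 1: Compute beta*E = E*eV/(kB*T) = 0.2968*1.602e-19/(1.381e-23*1463.6) = 2.352
Step 2: exp(-beta*E) = exp(-2.352) = 0.09514
Step 3: Z = 1 + 0.09514 = 1.095

1.095


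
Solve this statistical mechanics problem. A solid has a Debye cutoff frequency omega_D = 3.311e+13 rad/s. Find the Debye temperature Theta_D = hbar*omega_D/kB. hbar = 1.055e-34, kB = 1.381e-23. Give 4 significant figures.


Step 1: hbar*omega_D = 1.055e-34 * 3.311e+13 = 3.493e-21 J
Step 2: Theta_D = 3.493e-21 / 1.381e-23
Step 3: Theta_D = 252.9 K

252.9


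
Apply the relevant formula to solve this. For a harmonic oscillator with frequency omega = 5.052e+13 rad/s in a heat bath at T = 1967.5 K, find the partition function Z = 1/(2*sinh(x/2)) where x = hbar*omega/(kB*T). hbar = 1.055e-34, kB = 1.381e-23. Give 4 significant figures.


Step 1: Compute x = hbar*omega/(kB*T) = 1.055e-34*5.052e+13/(1.381e-23*1967.5) = 0.1962
Step 2: x/2 = 0.09808
Step 3: sinh(x/2) = 0.09824
Step 4: Z = 1/(2*0.09824) = 5.09

5.09


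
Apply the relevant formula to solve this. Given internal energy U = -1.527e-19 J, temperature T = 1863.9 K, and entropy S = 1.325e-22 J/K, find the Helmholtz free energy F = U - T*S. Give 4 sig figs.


Step 1: T*S = 1863.9 * 1.325e-22 = 2.47e-19 J
Step 2: F = U - T*S = -1.527e-19 - 2.47e-19
Step 3: F = -3.997e-19 J

-3.997e-19


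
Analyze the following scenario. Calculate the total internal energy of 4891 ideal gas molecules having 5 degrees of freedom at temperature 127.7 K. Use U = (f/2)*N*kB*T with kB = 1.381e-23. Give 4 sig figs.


Step 1: f/2 = 5/2 = 2.5
Step 2: N*kB*T = 4891*1.381e-23*127.7 = 8.625e-18
Step 3: U = 2.5 * 8.625e-18 = 2.156e-17 J

2.156e-17


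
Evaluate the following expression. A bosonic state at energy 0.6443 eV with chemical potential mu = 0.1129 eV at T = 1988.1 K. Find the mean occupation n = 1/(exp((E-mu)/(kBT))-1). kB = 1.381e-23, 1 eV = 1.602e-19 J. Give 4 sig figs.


Step 1: (E - mu) = 0.5314 eV
Step 2: x = (E-mu)*eV/(kB*T) = 0.5314*1.602e-19/(1.381e-23*1988.1) = 3.101
Step 3: exp(x) = 22.21
Step 4: n = 1/(exp(x)-1) = 0.04714

0.04714


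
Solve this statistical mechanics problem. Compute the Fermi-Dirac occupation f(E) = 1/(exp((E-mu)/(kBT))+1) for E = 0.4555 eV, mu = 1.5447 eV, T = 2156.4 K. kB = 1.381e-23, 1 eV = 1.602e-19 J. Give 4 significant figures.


Step 1: (E - mu) = 0.4555 - 1.5447 = -1.089 eV
Step 2: Convert: (E-mu)*eV = -1.745e-19 J
Step 3: x = (E-mu)*eV/(kB*T) = -5.859
Step 4: f = 1/(exp(-5.859)+1) = 0.9972

0.9972


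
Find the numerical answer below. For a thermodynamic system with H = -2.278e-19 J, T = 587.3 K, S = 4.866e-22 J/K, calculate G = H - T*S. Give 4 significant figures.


Step 1: T*S = 587.3 * 4.866e-22 = 2.858e-19 J
Step 2: G = H - T*S = -2.278e-19 - 2.858e-19
Step 3: G = -5.136e-19 J

-5.136e-19


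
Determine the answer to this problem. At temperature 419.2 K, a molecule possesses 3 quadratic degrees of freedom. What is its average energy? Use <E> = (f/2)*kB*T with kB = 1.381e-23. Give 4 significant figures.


Step 1: f/2 = 3/2 = 1.5
Step 2: kB*T = 1.381e-23 * 419.2 = 5.789e-21
Step 3: <E> = 1.5 * 5.789e-21 = 8.684e-21 J

8.684e-21


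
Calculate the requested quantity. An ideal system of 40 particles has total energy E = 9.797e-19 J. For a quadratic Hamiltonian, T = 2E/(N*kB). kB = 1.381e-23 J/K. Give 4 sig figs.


Step 1: Numerator = 2*E = 2*9.797e-19 = 1.959e-18 J
Step 2: Denominator = N*kB = 40*1.381e-23 = 5.524e-22
Step 3: T = 1.959e-18 / 5.524e-22 = 3547 K

3547


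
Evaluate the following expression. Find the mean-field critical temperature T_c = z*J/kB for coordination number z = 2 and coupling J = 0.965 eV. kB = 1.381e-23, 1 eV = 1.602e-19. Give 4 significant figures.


Step 1: z*J = 2*0.965 = 1.93 eV
Step 2: Convert to Joules: 1.93*1.602e-19 = 3.092e-19 J
Step 3: T_c = 3.092e-19 / 1.381e-23 = 2.239e+04 K

2.239e+04


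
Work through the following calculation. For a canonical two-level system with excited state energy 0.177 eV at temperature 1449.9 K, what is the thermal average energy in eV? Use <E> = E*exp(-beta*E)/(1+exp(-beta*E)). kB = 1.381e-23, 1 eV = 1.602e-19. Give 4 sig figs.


Step 1: beta*E = 0.177*1.602e-19/(1.381e-23*1449.9) = 1.416
Step 2: exp(-beta*E) = 0.2427
Step 3: <E> = 0.177*0.2427/(1+0.2427) = 0.03456 eV

0.03456


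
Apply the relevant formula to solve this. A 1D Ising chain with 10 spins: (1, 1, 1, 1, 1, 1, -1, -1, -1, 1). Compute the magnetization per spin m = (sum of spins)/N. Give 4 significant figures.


Step 1: Count up spins (+1): 7, down spins (-1): 3
Step 2: Total magnetization M = 7 - 3 = 4
Step 3: m = M/N = 4/10 = 0.4

0.4


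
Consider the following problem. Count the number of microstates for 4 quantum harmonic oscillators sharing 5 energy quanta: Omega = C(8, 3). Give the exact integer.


Step 1: Use binomial coefficient C(8, 3)
Step 2: Numerator = 8! / 5!
Step 3: Denominator = 3!
Step 4: Omega = 56

56


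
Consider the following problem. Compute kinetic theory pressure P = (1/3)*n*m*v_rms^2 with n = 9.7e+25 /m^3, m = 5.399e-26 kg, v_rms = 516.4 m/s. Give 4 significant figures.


Step 1: v_rms^2 = 516.4^2 = 2.667e+05
Step 2: n*m = 9.7e+25*5.399e-26 = 5.237
Step 3: P = (1/3)*5.237*2.667e+05 = 4.655e+05 Pa

4.655e+05


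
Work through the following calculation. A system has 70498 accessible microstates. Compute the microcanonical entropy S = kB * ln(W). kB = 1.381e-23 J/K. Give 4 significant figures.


Step 1: ln(W) = ln(70498) = 11.16
Step 2: S = kB * ln(W) = 1.381e-23 * 11.16
Step 3: S = 1.542e-22 J/K

1.542e-22


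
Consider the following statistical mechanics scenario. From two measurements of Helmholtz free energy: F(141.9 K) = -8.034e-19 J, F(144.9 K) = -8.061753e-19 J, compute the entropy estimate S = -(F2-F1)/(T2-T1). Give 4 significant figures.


Step 1: dF = F2 - F1 = -8.061753e-19 - (-8.034e-19) = -2.7753e-21 J
Step 2: dT = T2 - T1 = 144.9 - 141.9 = 3 K
Step 3: S = -dF/dT = -(-2.7753e-21)/3 = 9.251e-22 J/K

9.251e-22


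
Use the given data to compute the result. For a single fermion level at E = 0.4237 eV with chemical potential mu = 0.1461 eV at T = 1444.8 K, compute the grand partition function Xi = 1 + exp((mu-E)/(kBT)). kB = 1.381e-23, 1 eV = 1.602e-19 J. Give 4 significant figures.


Step 1: (mu - E) = 0.1461 - 0.4237 = -0.2776 eV
Step 2: x = (mu-E)*eV/(kB*T) = -0.2776*1.602e-19/(1.381e-23*1444.8) = -2.229
Step 3: exp(x) = 0.1077
Step 4: Xi = 1 + 0.1077 = 1.108

1.108


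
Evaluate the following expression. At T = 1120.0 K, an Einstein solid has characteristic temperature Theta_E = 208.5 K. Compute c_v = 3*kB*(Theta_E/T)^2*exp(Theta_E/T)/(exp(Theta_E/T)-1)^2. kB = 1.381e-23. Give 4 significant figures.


Step 1: x = Theta_E/T = 208.5/1120.0 = 0.1862
Step 2: x^2 = 0.03466
Step 3: exp(x) = 1.205
Step 4: c_v = 3*1.381e-23*0.03466*1.205/(1.205-1)^2 = 4.131e-23

4.131e-23


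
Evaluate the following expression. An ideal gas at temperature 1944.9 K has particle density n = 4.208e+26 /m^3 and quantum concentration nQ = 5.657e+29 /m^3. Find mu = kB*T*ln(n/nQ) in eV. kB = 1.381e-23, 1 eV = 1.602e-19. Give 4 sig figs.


Step 1: n/nQ = 4.208e+26/5.657e+29 = 0.0007439
Step 2: ln(n/nQ) = -7.204
Step 3: mu = kB*T*ln(n/nQ) = 2.686e-20*-7.204 = -1.935e-19 J
Step 4: Convert to eV: -1.935e-19/1.602e-19 = -1.208 eV

-1.208
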